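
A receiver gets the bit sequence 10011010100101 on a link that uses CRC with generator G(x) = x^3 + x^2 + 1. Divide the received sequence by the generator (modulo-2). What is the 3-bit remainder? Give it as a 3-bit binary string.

000

Modulo-2 division of 10011010100101 by 1101:
  pos 0: 1001 XOR 1101 = 0100
  pos 1: 1001 XOR 1101 = 0100
  pos 2: 1000 XOR 1101 = 0101
  pos 3: 1011 XOR 1101 = 0110
  pos 4: 1100 XOR 1101 = 0001
  pos 7: 1100 XOR 1101 = 0001
  pos 10: 1101 XOR 1101 = 0000
Remainder = 000 (zero — the frame passes the CRC check).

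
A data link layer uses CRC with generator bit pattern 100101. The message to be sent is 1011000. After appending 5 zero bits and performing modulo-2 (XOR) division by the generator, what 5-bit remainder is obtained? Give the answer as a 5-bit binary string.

Append 5 zeros: 101100000000. Divide by 100101 (XOR where the leading bit is 1):
  pos 0: 101100 XOR 100101 = 001001
  pos 2: 100100 XOR 100101 = 000001
Remainder (last 5 bits) = 10000. This is the CRC / FCS.

10000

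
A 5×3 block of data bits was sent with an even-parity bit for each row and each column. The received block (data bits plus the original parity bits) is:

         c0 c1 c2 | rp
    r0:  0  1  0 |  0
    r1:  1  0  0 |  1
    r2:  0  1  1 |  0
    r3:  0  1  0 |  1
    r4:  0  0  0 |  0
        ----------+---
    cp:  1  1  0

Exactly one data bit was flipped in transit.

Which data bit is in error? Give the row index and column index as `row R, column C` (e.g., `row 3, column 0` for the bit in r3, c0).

row 0, column 2

Recompute each row's even parity and compare to rp:
  r0: data parity 1, sent rp 0 → mismatch
  r1: data parity 1, sent rp 1 → ok
  r2: data parity 0, sent rp 0 → ok
  r3: data parity 1, sent rp 1 → ok
  r4: data parity 0, sent rp 0 → ok
Recompute each column's even parity and compare to cp:
  c0: data parity 1, sent cp 1 → ok
  c1: data parity 1, sent cp 1 → ok
  c2: data parity 1, sent cp 0 → mismatch
Exactly one row (r0) and one column (c2) fail → the flipped bit is at their intersection.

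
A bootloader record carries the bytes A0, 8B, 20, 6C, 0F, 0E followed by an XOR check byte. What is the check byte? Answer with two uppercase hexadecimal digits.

66

XOR the bytes together:
  start with 0xA0
  0xA0 ⊕ 0x8B = 0x2B
  0x2B ⊕ 0x20 = 0x0B
  0x0B ⊕ 0x6C = 0x67
  0x67 ⊕ 0x0F = 0x68
  0x68 ⊕ 0x0E = 0x66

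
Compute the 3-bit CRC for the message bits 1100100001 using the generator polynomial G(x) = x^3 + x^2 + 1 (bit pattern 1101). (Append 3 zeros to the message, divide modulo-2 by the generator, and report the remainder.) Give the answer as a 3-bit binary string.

Append 3 zeros: 1100100001000. Divide by 1101 (XOR where the leading bit is 1):
  pos 0: 1100 XOR 1101 = 0001
  pos 3: 1100 XOR 1101 = 0001
  pos 6: 1001 XOR 1101 = 0100
  pos 7: 1000 XOR 1101 = 0101
  pos 8: 1010 XOR 1101 = 0111
  pos 9: 1110 XOR 1101 = 0011
Remainder (last 3 bits) = 011. This is the CRC / FCS.

011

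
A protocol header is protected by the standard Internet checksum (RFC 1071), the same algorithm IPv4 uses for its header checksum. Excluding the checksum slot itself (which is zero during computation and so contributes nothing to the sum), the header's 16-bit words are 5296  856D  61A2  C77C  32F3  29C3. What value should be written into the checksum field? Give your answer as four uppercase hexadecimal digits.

A226

One's-complement addition (fold any carry out of bit 15 back into bit 0):
  0x5296 + 0x856D = 0x0D803
  0xD803 + 0x61A2 = 0x139A5 → wrap carry → 0x39A6
  0x39A6 + 0xC77C = 0x10122 → wrap carry → 0x0123
  0x0123 + 0x32F3 = 0x03416
  0x3416 + 0x29C3 = 0x05DD9
One's-complement sum = 0x5DD9.
Checksum = ~0x5DD9 & 0xFFFF = 0xA226.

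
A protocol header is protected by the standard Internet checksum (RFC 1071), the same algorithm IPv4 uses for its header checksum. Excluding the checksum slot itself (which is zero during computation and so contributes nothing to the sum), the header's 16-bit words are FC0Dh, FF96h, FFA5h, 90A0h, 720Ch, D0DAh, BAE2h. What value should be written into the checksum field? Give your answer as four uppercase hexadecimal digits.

764A

One's-complement addition (fold any carry out of bit 15 back into bit 0):
  0xFC0D + 0xFF96 = 0x1FBA3 → wrap carry → 0xFBA4
  0xFBA4 + 0xFFA5 = 0x1FB49 → wrap carry → 0xFB4A
  0xFB4A + 0x90A0 = 0x18BEA → wrap carry → 0x8BEB
  0x8BEB + 0x720C = 0x0FDF7
  0xFDF7 + 0xD0DA = 0x1CED1 → wrap carry → 0xCED2
  0xCED2 + 0xBAE2 = 0x189B4 → wrap carry → 0x89B5
One's-complement sum = 0x89B5.
Checksum = ~0x89B5 & 0xFFFF = 0x764A.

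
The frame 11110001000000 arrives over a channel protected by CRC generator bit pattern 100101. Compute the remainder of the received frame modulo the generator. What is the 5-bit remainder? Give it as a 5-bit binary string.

01110

Modulo-2 division of 11110001000000 by 100101:
  pos 0: 111100 XOR 100101 = 011001
  pos 1: 110010 XOR 100101 = 010111
  pos 2: 101111 XOR 100101 = 001010
  pos 4: 101000 XOR 100101 = 001101
  pos 6: 110100 XOR 100101 = 010001
  pos 7: 100010 XOR 100101 = 000111
Remainder = 01110 (nonzero — an error is detected).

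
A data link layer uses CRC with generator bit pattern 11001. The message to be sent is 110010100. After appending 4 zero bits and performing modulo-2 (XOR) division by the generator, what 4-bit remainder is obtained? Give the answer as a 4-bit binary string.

1111

Append 4 zeros: 1100101000000. Divide by 11001 (XOR where the leading bit is 1):
  pos 0: 11001 XOR 11001 = 00000
  pos 6: 10000 XOR 11001 = 01001
  pos 7: 10010 XOR 11001 = 01011
  pos 8: 10110 XOR 11001 = 01111
Remainder (last 4 bits) = 1111. This is the CRC / FCS.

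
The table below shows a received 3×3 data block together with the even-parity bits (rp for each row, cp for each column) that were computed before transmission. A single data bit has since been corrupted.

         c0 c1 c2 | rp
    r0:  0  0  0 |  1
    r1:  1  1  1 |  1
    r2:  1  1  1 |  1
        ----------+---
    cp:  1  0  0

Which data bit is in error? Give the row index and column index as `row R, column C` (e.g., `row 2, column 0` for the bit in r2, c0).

Recompute each row's even parity and compare to rp:
  r0: data parity 0, sent rp 1 → mismatch
  r1: data parity 1, sent rp 1 → ok
  r2: data parity 1, sent rp 1 → ok
Recompute each column's even parity and compare to cp:
  c0: data parity 0, sent cp 1 → mismatch
  c1: data parity 0, sent cp 0 → ok
  c2: data parity 0, sent cp 0 → ok
Exactly one row (r0) and one column (c0) fail → the flipped bit is at their intersection.

row 0, column 0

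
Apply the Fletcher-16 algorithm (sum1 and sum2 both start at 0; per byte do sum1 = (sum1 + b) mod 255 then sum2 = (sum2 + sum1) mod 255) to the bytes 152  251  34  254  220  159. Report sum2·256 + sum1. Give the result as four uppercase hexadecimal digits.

Running sums (mod 255):
  after byte 0 (152): sum1=152, sum2=152
  after byte 1 (251): sum1=148, sum2=45
  after byte 2 (34): sum1=182, sum2=227
  after byte 3 (254): sum1=181, sum2=153
  after byte 4 (220): sum1=146, sum2=44
  after byte 5 (159): sum1=50, sum2=94
Checksum = sum2·256 + sum1 = 94·256 + 50 = 24114 = 0x5E32.

5E32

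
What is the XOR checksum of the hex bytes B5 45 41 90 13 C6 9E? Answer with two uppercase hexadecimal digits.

6A

XOR the bytes together:
  start with 0xB5
  0xB5 ⊕ 0x45 = 0xF0
  0xF0 ⊕ 0x41 = 0xB1
  0xB1 ⊕ 0x90 = 0x21
  0x21 ⊕ 0x13 = 0x32
  0x32 ⊕ 0xC6 = 0xF4
  0xF4 ⊕ 0x9E = 0x6A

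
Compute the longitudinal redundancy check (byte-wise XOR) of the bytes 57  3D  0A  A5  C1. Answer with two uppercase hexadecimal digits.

04

XOR the bytes together:
  start with 0x57
  0x57 ⊕ 0x3D = 0x6A
  0x6A ⊕ 0x0A = 0x60
  0x60 ⊕ 0xA5 = 0xC5
  0xC5 ⊕ 0xC1 = 0x04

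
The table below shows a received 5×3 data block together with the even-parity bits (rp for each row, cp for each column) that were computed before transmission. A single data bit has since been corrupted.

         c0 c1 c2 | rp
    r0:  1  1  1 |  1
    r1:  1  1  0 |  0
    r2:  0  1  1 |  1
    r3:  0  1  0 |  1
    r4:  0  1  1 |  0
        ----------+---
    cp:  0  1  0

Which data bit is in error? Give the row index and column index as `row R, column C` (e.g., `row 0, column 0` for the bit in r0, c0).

row 2, column 2

Recompute each row's even parity and compare to rp:
  r0: data parity 1, sent rp 1 → ok
  r1: data parity 0, sent rp 0 → ok
  r2: data parity 0, sent rp 1 → mismatch
  r3: data parity 1, sent rp 1 → ok
  r4: data parity 0, sent rp 0 → ok
Recompute each column's even parity and compare to cp:
  c0: data parity 0, sent cp 0 → ok
  c1: data parity 1, sent cp 1 → ok
  c2: data parity 1, sent cp 0 → mismatch
Exactly one row (r2) and one column (c2) fail → the flipped bit is at their intersection.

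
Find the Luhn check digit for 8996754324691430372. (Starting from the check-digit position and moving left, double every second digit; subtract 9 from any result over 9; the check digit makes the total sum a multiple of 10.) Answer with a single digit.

9

Partial digits right→left: 2 7 3 0 3 4 1 9 6 4 2 3 4 5 7 6 9 9 8
Double every second digit counting from the check-digit position (so the 1st, 3rd, 5th, ... of the partial from the right).
  doubled (with −9 where >9): 4 6 6 2 3 4 8 5 9 7 → sum 54
  kept as-is: 7 0 4 9 4 3 5 6 9 → sum 47
Total = 54 + 47 = 101.
Check digit = (10 − (101 mod 10)) mod 10 = 9.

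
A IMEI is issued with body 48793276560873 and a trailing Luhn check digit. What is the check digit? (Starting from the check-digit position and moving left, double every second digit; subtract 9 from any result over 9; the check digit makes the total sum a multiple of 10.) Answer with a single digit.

Partial digits right→left: 3 7 8 0 6 5 6 7 2 3 9 7 8 4
Double every second digit counting from the check-digit position (so the 1st, 3rd, 5th, ... of the partial from the right).
  doubled (with −9 where >9): 6 7 3 3 4 9 7 → sum 39
  kept as-is: 7 0 5 7 3 7 4 → sum 33
Total = 39 + 33 = 72.
Check digit = (10 − (72 mod 10)) mod 10 = 8.

8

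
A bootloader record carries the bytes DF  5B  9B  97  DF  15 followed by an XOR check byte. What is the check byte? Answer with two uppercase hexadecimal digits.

XOR the bytes together:
  start with 0xDF
  0xDF ⊕ 0x5B = 0x84
  0x84 ⊕ 0x9B = 0x1F
  0x1F ⊕ 0x97 = 0x88
  0x88 ⊕ 0xDF = 0x57
  0x57 ⊕ 0x15 = 0x42

42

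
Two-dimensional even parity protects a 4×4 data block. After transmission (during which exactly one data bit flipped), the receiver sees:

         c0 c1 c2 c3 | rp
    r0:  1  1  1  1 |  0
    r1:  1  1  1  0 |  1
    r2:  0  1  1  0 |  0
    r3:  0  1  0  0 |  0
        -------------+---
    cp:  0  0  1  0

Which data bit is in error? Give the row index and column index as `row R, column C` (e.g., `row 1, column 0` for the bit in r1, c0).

row 3, column 3

Recompute each row's even parity and compare to rp:
  r0: data parity 0, sent rp 0 → ok
  r1: data parity 1, sent rp 1 → ok
  r2: data parity 0, sent rp 0 → ok
  r3: data parity 1, sent rp 0 → mismatch
Recompute each column's even parity and compare to cp:
  c0: data parity 0, sent cp 0 → ok
  c1: data parity 0, sent cp 0 → ok
  c2: data parity 1, sent cp 1 → ok
  c3: data parity 1, sent cp 0 → mismatch
Exactly one row (r3) and one column (c3) fail → the flipped bit is at their intersection.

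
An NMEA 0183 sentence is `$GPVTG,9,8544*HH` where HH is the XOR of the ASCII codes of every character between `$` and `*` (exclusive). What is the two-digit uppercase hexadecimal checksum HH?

66

XOR the ASCII codes of the payload characters:
  'G' = 0x47 → acc = 0x47
  'P' = 0x50 → acc = 0x17
  'V' = 0x56 → acc = 0x41
  'T' = 0x54 → acc = 0x15
  'G' = 0x47 → acc = 0x52
  ',' = 0x2C → acc = 0x7E
  '9' = 0x39 → acc = 0x47
  ',' = 0x2C → acc = 0x6B
  '8' = 0x38 → acc = 0x53
  '5' = 0x35 → acc = 0x66
  '4' = 0x34 → acc = 0x52
  '4' = 0x34 → acc = 0x66
Checksum = 0x66.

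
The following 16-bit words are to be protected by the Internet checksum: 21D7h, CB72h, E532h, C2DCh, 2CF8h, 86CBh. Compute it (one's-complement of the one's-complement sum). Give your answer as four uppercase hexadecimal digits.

One's-complement addition (fold any carry out of bit 15 back into bit 0):
  0x21D7 + 0xCB72 = 0x0ED49
  0xED49 + 0xE532 = 0x1D27B → wrap carry → 0xD27C
  0xD27C + 0xC2DC = 0x19558 → wrap carry → 0x9559
  0x9559 + 0x2CF8 = 0x0C251
  0xC251 + 0x86CB = 0x1491C → wrap carry → 0x491D
One's-complement sum = 0x491D.
Checksum = ~0x491D & 0xFFFF = 0xB6E2.

B6E2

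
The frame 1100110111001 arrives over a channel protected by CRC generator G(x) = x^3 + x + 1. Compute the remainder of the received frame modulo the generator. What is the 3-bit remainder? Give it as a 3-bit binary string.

001

Modulo-2 division of 1100110111001 by 1011:
  pos 0: 1100 XOR 1011 = 0111
  pos 1: 1111 XOR 1011 = 0100
  pos 2: 1001 XOR 1011 = 0010
  pos 4: 1001 XOR 1011 = 0010
  pos 6: 1011 XOR 1011 = 0000
Remainder = 001 (nonzero — an error is detected).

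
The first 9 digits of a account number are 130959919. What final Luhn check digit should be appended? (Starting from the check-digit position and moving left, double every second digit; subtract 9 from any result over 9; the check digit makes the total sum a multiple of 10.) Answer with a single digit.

Partial digits right→left: 9 1 9 9 5 9 0 3 1
Double every second digit counting from the check-digit position (so the 1st, 3rd, 5th, ... of the partial from the right).
  doubled (with −9 where >9): 9 9 1 0 2 → sum 21
  kept as-is: 1 9 9 3 → sum 22
Total = 21 + 22 = 43.
Check digit = (10 − (43 mod 10)) mod 10 = 7.

7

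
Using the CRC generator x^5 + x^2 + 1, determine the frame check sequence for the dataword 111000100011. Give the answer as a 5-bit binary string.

00111

Append 5 zeros: 11100010001100000. Divide by 100101 (XOR where the leading bit is 1):
  pos 0: 111000 XOR 100101 = 011101
  pos 1: 111011 XOR 100101 = 011110
  pos 2: 111100 XOR 100101 = 011001
  pos 3: 110010 XOR 100101 = 010111
  pos 4: 101110 XOR 100101 = 001011
  pos 6: 101111 XOR 100101 = 001010
  pos 8: 101000 XOR 100101 = 001101
  pos 10: 110100 XOR 100101 = 010001
  pos 11: 100010 XOR 100101 = 000111
Remainder (last 5 bits) = 00111. This is the CRC / FCS.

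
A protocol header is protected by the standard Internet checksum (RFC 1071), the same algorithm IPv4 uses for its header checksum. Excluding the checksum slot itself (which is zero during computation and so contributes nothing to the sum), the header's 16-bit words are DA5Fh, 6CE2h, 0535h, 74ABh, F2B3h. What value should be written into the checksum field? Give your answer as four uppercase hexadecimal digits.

4C29

One's-complement addition (fold any carry out of bit 15 back into bit 0):
  0xDA5F + 0x6CE2 = 0x14741 → wrap carry → 0x4742
  0x4742 + 0x0535 = 0x04C77
  0x4C77 + 0x74AB = 0x0C122
  0xC122 + 0xF2B3 = 0x1B3D5 → wrap carry → 0xB3D6
One's-complement sum = 0xB3D6.
Checksum = ~0xB3D6 & 0xFFFF = 0x4C29.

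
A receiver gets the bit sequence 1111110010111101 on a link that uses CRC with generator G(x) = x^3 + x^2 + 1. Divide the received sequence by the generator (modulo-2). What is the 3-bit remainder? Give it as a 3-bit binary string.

001

Modulo-2 division of 1111110010111101 by 1101:
  pos 0: 1111 XOR 1101 = 0010
  pos 2: 1011 XOR 1101 = 0110
  pos 3: 1100 XOR 1101 = 0001
  pos 6: 1010 XOR 1101 = 0111
  pos 7: 1111 XOR 1101 = 0010
  pos 9: 1011 XOR 1101 = 0110
  pos 10: 1101 XOR 1101 = 0000
Remainder = 001 (nonzero — an error is detected).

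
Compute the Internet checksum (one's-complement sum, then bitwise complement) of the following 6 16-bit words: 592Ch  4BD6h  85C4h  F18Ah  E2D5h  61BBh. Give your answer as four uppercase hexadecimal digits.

9F1C

One's-complement addition (fold any carry out of bit 15 back into bit 0):
  0x592C + 0x4BD6 = 0x0A502
  0xA502 + 0x85C4 = 0x12AC6 → wrap carry → 0x2AC7
  0x2AC7 + 0xF18A = 0x11C51 → wrap carry → 0x1C52
  0x1C52 + 0xE2D5 = 0x0FF27
  0xFF27 + 0x61BB = 0x160E2 → wrap carry → 0x60E3
One's-complement sum = 0x60E3.
Checksum = ~0x60E3 & 0xFFFF = 0x9F1C.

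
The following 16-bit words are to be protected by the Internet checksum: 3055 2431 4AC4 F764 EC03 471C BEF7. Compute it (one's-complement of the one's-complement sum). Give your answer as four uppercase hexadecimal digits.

One's-complement addition (fold any carry out of bit 15 back into bit 0):
  0x3055 + 0x2431 = 0x05486
  0x5486 + 0x4AC4 = 0x09F4A
  0x9F4A + 0xF764 = 0x196AE → wrap carry → 0x96AF
  0x96AF + 0xEC03 = 0x182B2 → wrap carry → 0x82B3
  0x82B3 + 0x471C = 0x0C9CF
  0xC9CF + 0xBEF7 = 0x188C6 → wrap carry → 0x88C7
One's-complement sum = 0x88C7.
Checksum = ~0x88C7 & 0xFFFF = 0x7738.

7738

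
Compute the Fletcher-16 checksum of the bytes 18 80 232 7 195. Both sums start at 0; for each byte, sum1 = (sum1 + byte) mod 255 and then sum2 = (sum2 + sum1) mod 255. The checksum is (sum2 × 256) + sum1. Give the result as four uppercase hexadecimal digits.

Running sums (mod 255):
  after byte 0 (18): sum1=18, sum2=18
  after byte 1 (80): sum1=98, sum2=116
  after byte 2 (232): sum1=75, sum2=191
  after byte 3 (7): sum1=82, sum2=18
  after byte 4 (195): sum1=22, sum2=40
Checksum = sum2·256 + sum1 = 40·256 + 22 = 10262 = 0x2816.

2816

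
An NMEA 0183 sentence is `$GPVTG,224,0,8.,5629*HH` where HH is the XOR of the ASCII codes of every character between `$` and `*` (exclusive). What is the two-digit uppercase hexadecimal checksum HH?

48

XOR the ASCII codes of the payload characters:
  'G' = 0x47 → acc = 0x47
  'P' = 0x50 → acc = 0x17
  'V' = 0x56 → acc = 0x41
  'T' = 0x54 → acc = 0x15
  'G' = 0x47 → acc = 0x52
  ',' = 0x2C → acc = 0x7E
  '2' = 0x32 → acc = 0x4C
  '2' = 0x32 → acc = 0x7E
  '4' = 0x34 → acc = 0x4A
  ',' = 0x2C → acc = 0x66
  '0' = 0x30 → acc = 0x56
  ',' = 0x2C → acc = 0x7A
  '8' = 0x38 → acc = 0x42
  '.' = 0x2E → acc = 0x6C
  ',' = 0x2C → acc = 0x40
  '5' = 0x35 → acc = 0x75
  '6' = 0x36 → acc = 0x43
  '2' = 0x32 → acc = 0x71
  '9' = 0x39 → acc = 0x48
Checksum = 0x48.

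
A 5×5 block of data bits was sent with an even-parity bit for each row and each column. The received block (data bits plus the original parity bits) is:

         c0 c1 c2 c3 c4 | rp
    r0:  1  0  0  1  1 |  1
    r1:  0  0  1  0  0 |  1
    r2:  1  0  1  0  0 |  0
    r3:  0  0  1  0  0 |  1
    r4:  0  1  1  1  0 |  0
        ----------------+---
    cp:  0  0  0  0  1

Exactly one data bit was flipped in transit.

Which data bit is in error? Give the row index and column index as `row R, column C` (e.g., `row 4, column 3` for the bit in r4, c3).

row 4, column 1

Recompute each row's even parity and compare to rp:
  r0: data parity 1, sent rp 1 → ok
  r1: data parity 1, sent rp 1 → ok
  r2: data parity 0, sent rp 0 → ok
  r3: data parity 1, sent rp 1 → ok
  r4: data parity 1, sent rp 0 → mismatch
Recompute each column's even parity and compare to cp:
  c0: data parity 0, sent cp 0 → ok
  c1: data parity 1, sent cp 0 → mismatch
  c2: data parity 0, sent cp 0 → ok
  c3: data parity 0, sent cp 0 → ok
  c4: data parity 1, sent cp 1 → ok
Exactly one row (r4) and one column (c1) fail → the flipped bit is at their intersection.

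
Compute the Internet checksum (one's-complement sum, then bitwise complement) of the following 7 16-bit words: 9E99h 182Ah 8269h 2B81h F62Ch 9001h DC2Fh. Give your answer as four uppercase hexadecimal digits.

38F3

One's-complement addition (fold any carry out of bit 15 back into bit 0):
  0x9E99 + 0x182A = 0x0B6C3
  0xB6C3 + 0x8269 = 0x1392C → wrap carry → 0x392D
  0x392D + 0x2B81 = 0x064AE
  0x64AE + 0xF62C = 0x15ADA → wrap carry → 0x5ADB
  0x5ADB + 0x9001 = 0x0EADC
  0xEADC + 0xDC2F = 0x1C70B → wrap carry → 0xC70C
One's-complement sum = 0xC70C.
Checksum = ~0xC70C & 0xFFFF = 0x38F3.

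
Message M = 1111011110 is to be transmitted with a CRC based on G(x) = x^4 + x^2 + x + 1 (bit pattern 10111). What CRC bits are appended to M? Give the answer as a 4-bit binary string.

Append 4 zeros: 11110111100000. Divide by 10111 (XOR where the leading bit is 1):
  pos 0: 11110 XOR 10111 = 01001
  pos 1: 10011 XOR 10111 = 00100
  pos 3: 10011 XOR 10111 = 00100
  pos 5: 10010 XOR 10111 = 00101
  pos 7: 10100 XOR 10111 = 00011
Remainder (last 4 bits) = 1100. This is the CRC / FCS.

1100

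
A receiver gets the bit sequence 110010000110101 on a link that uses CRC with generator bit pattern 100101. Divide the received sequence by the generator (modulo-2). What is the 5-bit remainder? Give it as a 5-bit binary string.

00000

Modulo-2 division of 110010000110101 by 100101:
  pos 0: 110010 XOR 100101 = 010111
  pos 1: 101110 XOR 100101 = 001011
  pos 3: 101100 XOR 100101 = 001001
  pos 5: 100111 XOR 100101 = 000010
  pos 9: 100101 XOR 100101 = 000000
Remainder = 00000 (zero — the frame passes the CRC check).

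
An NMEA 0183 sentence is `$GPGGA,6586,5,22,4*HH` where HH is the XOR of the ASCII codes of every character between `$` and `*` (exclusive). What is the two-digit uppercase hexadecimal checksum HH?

5A

XOR the ASCII codes of the payload characters:
  'G' = 0x47 → acc = 0x47
  'P' = 0x50 → acc = 0x17
  'G' = 0x47 → acc = 0x50
  'G' = 0x47 → acc = 0x17
  'A' = 0x41 → acc = 0x56
  ',' = 0x2C → acc = 0x7A
  '6' = 0x36 → acc = 0x4C
  '5' = 0x35 → acc = 0x79
  '8' = 0x38 → acc = 0x41
  '6' = 0x36 → acc = 0x77
  ',' = 0x2C → acc = 0x5B
  '5' = 0x35 → acc = 0x6E
  ',' = 0x2C → acc = 0x42
  '2' = 0x32 → acc = 0x70
  '2' = 0x32 → acc = 0x42
  ',' = 0x2C → acc = 0x6E
  '4' = 0x34 → acc = 0x5A
Checksum = 0x5A.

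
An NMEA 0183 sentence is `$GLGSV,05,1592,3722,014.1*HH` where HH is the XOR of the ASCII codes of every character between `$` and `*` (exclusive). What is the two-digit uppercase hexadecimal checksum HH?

XOR the ASCII codes of the payload characters:
  'G' = 0x47 → acc = 0x47
  'L' = 0x4C → acc = 0x0B
  'G' = 0x47 → acc = 0x4C
  'S' = 0x53 → acc = 0x1F
  'V' = 0x56 → acc = 0x49
  ',' = 0x2C → acc = 0x65
  '0' = 0x30 → acc = 0x55
  '5' = 0x35 → acc = 0x60
  ',' = 0x2C → acc = 0x4C
  '1' = 0x31 → acc = 0x7D
  '5' = 0x35 → acc = 0x48
  '9' = 0x39 → acc = 0x71
  '2' = 0x32 → acc = 0x43
  ',' = 0x2C → acc = 0x6F
  '3' = 0x33 → acc = 0x5C
  '7' = 0x37 → acc = 0x6B
  '2' = 0x32 → acc = 0x59
  '2' = 0x32 → acc = 0x6B
  ',' = 0x2C → acc = 0x47
  '0' = 0x30 → acc = 0x77
  '1' = 0x31 → acc = 0x46
  '4' = 0x34 → acc = 0x72
  '.' = 0x2E → acc = 0x5C
  '1' = 0x31 → acc = 0x6D
Checksum = 0x6D.

6D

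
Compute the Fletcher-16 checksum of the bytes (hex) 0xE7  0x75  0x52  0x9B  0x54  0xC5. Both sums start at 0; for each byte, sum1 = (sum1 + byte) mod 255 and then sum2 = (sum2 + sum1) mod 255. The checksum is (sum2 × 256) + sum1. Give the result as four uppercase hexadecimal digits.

4565

Running sums (mod 255):
  after byte 0 (0xE7): sum1=231, sum2=231
  after byte 1 (0x75): sum1=93, sum2=69
  after byte 2 (0x52): sum1=175, sum2=244
  after byte 3 (0x9B): sum1=75, sum2=64
  after byte 4 (0x54): sum1=159, sum2=223
  after byte 5 (0xC5): sum1=101, sum2=69
Checksum = sum2·256 + sum1 = 69·256 + 101 = 17765 = 0x4565.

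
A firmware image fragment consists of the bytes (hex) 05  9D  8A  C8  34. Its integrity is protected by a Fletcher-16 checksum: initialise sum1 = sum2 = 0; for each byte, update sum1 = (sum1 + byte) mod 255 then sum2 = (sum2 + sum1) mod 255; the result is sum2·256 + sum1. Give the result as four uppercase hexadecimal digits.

Running sums (mod 255):
  after byte 0 (05): sum1=5, sum2=5
  after byte 1 (9D): sum1=162, sum2=167
  after byte 2 (8A): sum1=45, sum2=212
  after byte 3 (C8): sum1=245, sum2=202
  after byte 4 (34): sum1=42, sum2=244
Checksum = sum2·256 + sum1 = 244·256 + 42 = 62506 = 0xF42A.

F42A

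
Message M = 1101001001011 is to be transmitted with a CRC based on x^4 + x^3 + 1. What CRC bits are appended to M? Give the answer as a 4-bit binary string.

1010

Append 4 zeros: 11010010010110000. Divide by 11001 (XOR where the leading bit is 1):
  pos 0: 11010 XOR 11001 = 00011
  pos 3: 11010 XOR 11001 = 00011
  pos 6: 11010 XOR 11001 = 00011
  pos 9: 11110 XOR 11001 = 00111
  pos 11: 11100 XOR 11001 = 00101
Remainder (last 4 bits) = 1010. This is the CRC / FCS.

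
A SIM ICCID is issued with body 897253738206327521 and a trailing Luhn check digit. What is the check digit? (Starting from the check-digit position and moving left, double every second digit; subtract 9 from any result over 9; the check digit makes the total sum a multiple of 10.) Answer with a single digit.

Partial digits right→left: 1 2 5 7 2 3 6 0 2 8 3 7 3 5 2 7 9 8
Double every second digit counting from the check-digit position (so the 1st, 3rd, 5th, ... of the partial from the right).
  doubled (with −9 where >9): 2 1 4 3 4 6 6 4 9 → sum 39
  kept as-is: 2 7 3 0 8 7 5 7 8 → sum 47
Total = 39 + 47 = 86.
Check digit = (10 − (86 mod 10)) mod 10 = 4.

4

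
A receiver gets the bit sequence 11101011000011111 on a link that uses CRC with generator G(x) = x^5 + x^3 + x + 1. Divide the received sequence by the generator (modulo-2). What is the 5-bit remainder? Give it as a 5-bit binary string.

Modulo-2 division of 11101011000011111 by 101011:
  pos 0: 111010 XOR 101011 = 010001
  pos 1: 100011 XOR 101011 = 001000
  pos 3: 100010 XOR 101011 = 001001
  pos 5: 100100 XOR 101011 = 001111
  pos 7: 111101 XOR 101011 = 010110
  pos 8: 101101 XOR 101011 = 000110
  pos 11: 110111 XOR 101011 = 011100
Remainder = 11100 (nonzero — an error is detected).

11100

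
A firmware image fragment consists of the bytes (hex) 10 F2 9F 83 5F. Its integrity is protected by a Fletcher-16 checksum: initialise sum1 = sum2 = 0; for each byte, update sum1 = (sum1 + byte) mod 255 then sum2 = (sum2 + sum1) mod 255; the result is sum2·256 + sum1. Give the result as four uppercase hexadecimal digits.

6185

Running sums (mod 255):
  after byte 0 (10): sum1=16, sum2=16
  after byte 1 (F2): sum1=3, sum2=19
  after byte 2 (9F): sum1=162, sum2=181
  after byte 3 (83): sum1=38, sum2=219
  after byte 4 (5F): sum1=133, sum2=97
Checksum = sum2·256 + sum1 = 97·256 + 133 = 24965 = 0x6185.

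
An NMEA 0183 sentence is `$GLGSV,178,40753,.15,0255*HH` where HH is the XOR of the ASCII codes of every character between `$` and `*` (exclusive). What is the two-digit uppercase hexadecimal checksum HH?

XOR the ASCII codes of the payload characters:
  'G' = 0x47 → acc = 0x47
  'L' = 0x4C → acc = 0x0B
  'G' = 0x47 → acc = 0x4C
  'S' = 0x53 → acc = 0x1F
  'V' = 0x56 → acc = 0x49
  ',' = 0x2C → acc = 0x65
  '1' = 0x31 → acc = 0x54
  '7' = 0x37 → acc = 0x63
  '8' = 0x38 → acc = 0x5B
  ',' = 0x2C → acc = 0x77
  '4' = 0x34 → acc = 0x43
  '0' = 0x30 → acc = 0x73
  '7' = 0x37 → acc = 0x44
  '5' = 0x35 → acc = 0x71
  '3' = 0x33 → acc = 0x42
  ',' = 0x2C → acc = 0x6E
  '.' = 0x2E → acc = 0x40
  '1' = 0x31 → acc = 0x71
  '5' = 0x35 → acc = 0x44
  ',' = 0x2C → acc = 0x68
  '0' = 0x30 → acc = 0x58
  '2' = 0x32 → acc = 0x6A
  '5' = 0x35 → acc = 0x5F
  '5' = 0x35 → acc = 0x6A
Checksum = 0x6A.

6A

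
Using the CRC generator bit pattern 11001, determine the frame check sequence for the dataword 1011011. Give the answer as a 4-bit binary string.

0001

Append 4 zeros: 10110110000. Divide by 11001 (XOR where the leading bit is 1):
  pos 0: 10110 XOR 11001 = 01111
  pos 1: 11111 XOR 11001 = 00110
  pos 3: 11010 XOR 11001 = 00011
  pos 6: 11000 XOR 11001 = 00001
Remainder (last 4 bits) = 0001. This is the CRC / FCS.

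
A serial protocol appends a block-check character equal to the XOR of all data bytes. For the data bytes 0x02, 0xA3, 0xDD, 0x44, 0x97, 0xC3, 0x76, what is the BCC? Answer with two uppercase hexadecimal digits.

XOR the bytes together:
  start with 0x02
  0x02 ⊕ 0xA3 = 0xA1
  0xA1 ⊕ 0xDD = 0x7C
  0x7C ⊕ 0x44 = 0x38
  0x38 ⊕ 0x97 = 0xAF
  0xAF ⊕ 0xC3 = 0x6C
  0x6C ⊕ 0x76 = 0x1A

1A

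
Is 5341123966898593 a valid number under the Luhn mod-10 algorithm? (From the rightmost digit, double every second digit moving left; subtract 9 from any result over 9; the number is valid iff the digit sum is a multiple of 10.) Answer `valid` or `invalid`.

invalid

From the right, keep odd positions and double even positions (subtract 9 from any doubled value over 9):
  doubled (positions 2,4,...): 9 7 7 3 6 2 8 1 → sum 43
  kept (positions 1,3,...): 3 5 9 6 9 2 1 3 → sum 38
Total = 81.
81 mod 10 = 1, so the number is invalid.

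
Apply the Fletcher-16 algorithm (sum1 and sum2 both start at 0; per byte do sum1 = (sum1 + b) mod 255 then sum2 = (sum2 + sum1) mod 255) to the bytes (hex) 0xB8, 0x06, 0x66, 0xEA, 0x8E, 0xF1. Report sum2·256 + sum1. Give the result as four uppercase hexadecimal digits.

Running sums (mod 255):
  after byte 0 (0xB8): sum1=184, sum2=184
  after byte 1 (0x06): sum1=190, sum2=119
  after byte 2 (0x66): sum1=37, sum2=156
  after byte 3 (0xEA): sum1=16, sum2=172
  after byte 4 (0x8E): sum1=158, sum2=75
  after byte 5 (0xF1): sum1=144, sum2=219
Checksum = sum2·256 + sum1 = 219·256 + 144 = 56208 = 0xDB90.

DB90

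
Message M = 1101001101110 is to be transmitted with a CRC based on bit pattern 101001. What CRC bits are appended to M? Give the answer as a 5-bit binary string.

Append 5 zeros: 110100110111000000. Divide by 101001 (XOR where the leading bit is 1):
  pos 0: 110100 XOR 101001 = 011101
  pos 1: 111011 XOR 101001 = 010010
  pos 2: 100101 XOR 101001 = 001100
  pos 4: 110001 XOR 101001 = 011000
  pos 5: 110001 XOR 101001 = 011000
  pos 6: 110001 XOR 101001 = 011000
  pos 7: 110000 XOR 101001 = 011001
  pos 8: 110010 XOR 101001 = 011011
  pos 9: 110110 XOR 101001 = 011111
  pos 10: 111110 XOR 101001 = 010111
  pos 11: 101110 XOR 101001 = 000111
Remainder (last 5 bits) = 01110. This is the CRC / FCS.

01110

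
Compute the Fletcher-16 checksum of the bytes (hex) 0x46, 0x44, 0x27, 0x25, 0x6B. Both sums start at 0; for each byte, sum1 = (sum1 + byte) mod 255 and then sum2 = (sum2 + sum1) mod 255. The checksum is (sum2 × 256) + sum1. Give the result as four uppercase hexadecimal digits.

Running sums (mod 255):
  after byte 0 (0x46): sum1=70, sum2=70
  after byte 1 (0x44): sum1=138, sum2=208
  after byte 2 (0x27): sum1=177, sum2=130
  after byte 3 (0x25): sum1=214, sum2=89
  after byte 4 (0x6B): sum1=66, sum2=155
Checksum = sum2·256 + sum1 = 155·256 + 66 = 39746 = 0x9B42.

9B42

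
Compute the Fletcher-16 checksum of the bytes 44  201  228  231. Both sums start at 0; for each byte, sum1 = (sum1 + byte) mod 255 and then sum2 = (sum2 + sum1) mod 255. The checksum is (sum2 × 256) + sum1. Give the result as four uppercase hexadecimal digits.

BFC2

Running sums (mod 255):
  after byte 0 (44): sum1=44, sum2=44
  after byte 1 (201): sum1=245, sum2=34
  after byte 2 (228): sum1=218, sum2=252
  after byte 3 (231): sum1=194, sum2=191
Checksum = sum2·256 + sum1 = 191·256 + 194 = 49090 = 0xBFC2.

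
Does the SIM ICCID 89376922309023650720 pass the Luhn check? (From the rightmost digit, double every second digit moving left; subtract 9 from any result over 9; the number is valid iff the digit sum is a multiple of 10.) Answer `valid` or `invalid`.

From the right, keep odd positions and double even positions (subtract 9 from any doubled value over 9):
  doubled (positions 2,4,...): 4 0 3 4 9 6 4 3 6 7 → sum 46
  kept (positions 1,3,...): 0 7 5 3 0 0 2 9 7 9 → sum 42
Total = 88.
88 mod 10 = 8, so the number is invalid.

invalid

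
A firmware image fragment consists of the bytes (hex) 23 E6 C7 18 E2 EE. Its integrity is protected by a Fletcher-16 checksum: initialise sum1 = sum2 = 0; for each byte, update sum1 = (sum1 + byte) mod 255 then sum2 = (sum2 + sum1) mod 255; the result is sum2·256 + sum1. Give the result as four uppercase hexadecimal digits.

Running sums (mod 255):
  after byte 0 (23): sum1=35, sum2=35
  after byte 1 (E6): sum1=10, sum2=45
  after byte 2 (C7): sum1=209, sum2=254
  after byte 3 (18): sum1=233, sum2=232
  after byte 4 (E2): sum1=204, sum2=181
  after byte 5 (EE): sum1=187, sum2=113
Checksum = sum2·256 + sum1 = 113·256 + 187 = 29115 = 0x71BB.

71BB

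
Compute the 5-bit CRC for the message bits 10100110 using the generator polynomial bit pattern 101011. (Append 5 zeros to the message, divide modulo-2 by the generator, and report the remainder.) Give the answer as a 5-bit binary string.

Append 5 zeros: 1010011000000. Divide by 101011 (XOR where the leading bit is 1):
  pos 0: 101001 XOR 101011 = 000010
  pos 4: 101000 XOR 101011 = 000011
Remainder (last 5 bits) = 11000. This is the CRC / FCS.

11000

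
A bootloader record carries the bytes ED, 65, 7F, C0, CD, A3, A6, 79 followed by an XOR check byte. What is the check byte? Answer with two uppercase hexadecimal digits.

XOR the bytes together:
  start with 0xED
  0xED ⊕ 0x65 = 0x88
  0x88 ⊕ 0x7F = 0xF7
  0xF7 ⊕ 0xC0 = 0x37
  0x37 ⊕ 0xCD = 0xFA
  0xFA ⊕ 0xA3 = 0x59
  0x59 ⊕ 0xA6 = 0xFF
  0xFF ⊕ 0x79 = 0x86

86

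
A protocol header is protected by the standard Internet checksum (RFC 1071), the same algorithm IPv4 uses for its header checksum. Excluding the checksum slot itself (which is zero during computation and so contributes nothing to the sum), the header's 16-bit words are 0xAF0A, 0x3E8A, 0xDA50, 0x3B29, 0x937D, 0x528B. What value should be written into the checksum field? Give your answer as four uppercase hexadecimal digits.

16E8

One's-complement addition (fold any carry out of bit 15 back into bit 0):
  0xAF0A + 0x3E8A = 0x0ED94
  0xED94 + 0xDA50 = 0x1C7E4 → wrap carry → 0xC7E5
  0xC7E5 + 0x3B29 = 0x1030E → wrap carry → 0x030F
  0x030F + 0x937D = 0x0968C
  0x968C + 0x528B = 0x0E917
One's-complement sum = 0xE917.
Checksum = ~0xE917 & 0xFFFF = 0x16E8.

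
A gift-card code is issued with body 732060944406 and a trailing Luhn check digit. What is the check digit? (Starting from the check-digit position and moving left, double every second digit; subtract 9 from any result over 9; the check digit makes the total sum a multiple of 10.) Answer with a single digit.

7

Partial digits right→left: 6 0 4 4 4 9 0 6 0 2 3 7
Double every second digit counting from the check-digit position (so the 1st, 3rd, 5th, ... of the partial from the right).
  doubled (with −9 where >9): 3 8 8 0 0 6 → sum 25
  kept as-is: 0 4 9 6 2 7 → sum 28
Total = 25 + 28 = 53.
Check digit = (10 − (53 mod 10)) mod 10 = 7.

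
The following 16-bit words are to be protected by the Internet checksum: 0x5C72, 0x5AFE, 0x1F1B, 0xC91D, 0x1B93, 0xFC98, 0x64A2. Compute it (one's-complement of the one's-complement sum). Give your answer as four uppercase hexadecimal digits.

E387

One's-complement addition (fold any carry out of bit 15 back into bit 0):
  0x5C72 + 0x5AFE = 0x0B770
  0xB770 + 0x1F1B = 0x0D68B
  0xD68B + 0xC91D = 0x19FA8 → wrap carry → 0x9FA9
  0x9FA9 + 0x1B93 = 0x0BB3C
  0xBB3C + 0xFC98 = 0x1B7D4 → wrap carry → 0xB7D5
  0xB7D5 + 0x64A2 = 0x11C77 → wrap carry → 0x1C78
One's-complement sum = 0x1C78.
Checksum = ~0x1C78 & 0xFFFF = 0xE387.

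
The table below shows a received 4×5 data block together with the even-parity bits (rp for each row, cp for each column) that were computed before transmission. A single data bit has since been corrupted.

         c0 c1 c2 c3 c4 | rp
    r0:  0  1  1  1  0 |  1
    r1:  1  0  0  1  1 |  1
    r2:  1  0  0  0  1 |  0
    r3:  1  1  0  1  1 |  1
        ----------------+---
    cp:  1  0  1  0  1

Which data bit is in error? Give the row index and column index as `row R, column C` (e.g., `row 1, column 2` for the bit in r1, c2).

row 3, column 3

Recompute each row's even parity and compare to rp:
  r0: data parity 1, sent rp 1 → ok
  r1: data parity 1, sent rp 1 → ok
  r2: data parity 0, sent rp 0 → ok
  r3: data parity 0, sent rp 1 → mismatch
Recompute each column's even parity and compare to cp:
  c0: data parity 1, sent cp 1 → ok
  c1: data parity 0, sent cp 0 → ok
  c2: data parity 1, sent cp 1 → ok
  c3: data parity 1, sent cp 0 → mismatch
  c4: data parity 1, sent cp 1 → ok
Exactly one row (r3) and one column (c3) fail → the flipped bit is at their intersection.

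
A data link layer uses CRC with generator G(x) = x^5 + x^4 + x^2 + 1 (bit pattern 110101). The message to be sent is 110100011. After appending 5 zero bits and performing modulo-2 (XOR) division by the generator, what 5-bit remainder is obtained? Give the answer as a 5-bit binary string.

Append 5 zeros: 11010001100000. Divide by 110101 (XOR where the leading bit is 1):
  pos 0: 110100 XOR 110101 = 000001
  pos 5: 101100 XOR 110101 = 011001
  pos 6: 110010 XOR 110101 = 000111
Remainder (last 5 bits) = 11100. This is the CRC / FCS.

11100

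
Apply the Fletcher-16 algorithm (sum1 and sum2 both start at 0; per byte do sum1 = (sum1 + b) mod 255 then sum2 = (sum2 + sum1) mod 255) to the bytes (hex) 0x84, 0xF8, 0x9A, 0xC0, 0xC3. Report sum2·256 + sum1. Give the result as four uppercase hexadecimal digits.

8F9C

Running sums (mod 255):
  after byte 0 (0x84): sum1=132, sum2=132
  after byte 1 (0xF8): sum1=125, sum2=2
  after byte 2 (0x9A): sum1=24, sum2=26
  after byte 3 (0xC0): sum1=216, sum2=242
  after byte 4 (0xC3): sum1=156, sum2=143
Checksum = sum2·256 + sum1 = 143·256 + 156 = 36764 = 0x8F9C.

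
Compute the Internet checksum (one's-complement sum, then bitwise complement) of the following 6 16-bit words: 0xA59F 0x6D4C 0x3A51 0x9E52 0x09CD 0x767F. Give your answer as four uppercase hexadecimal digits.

One's-complement addition (fold any carry out of bit 15 back into bit 0):
  0xA59F + 0x6D4C = 0x112EB → wrap carry → 0x12EC
  0x12EC + 0x3A51 = 0x04D3D
  0x4D3D + 0x9E52 = 0x0EB8F
  0xEB8F + 0x09CD = 0x0F55C
  0xF55C + 0x767F = 0x16BDB → wrap carry → 0x6BDC
One's-complement sum = 0x6BDC.
Checksum = ~0x6BDC & 0xFFFF = 0x9423.

9423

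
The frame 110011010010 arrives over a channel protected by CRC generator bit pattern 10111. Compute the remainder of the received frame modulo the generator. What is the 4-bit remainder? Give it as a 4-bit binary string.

Modulo-2 division of 110011010010 by 10111:
  pos 0: 11001 XOR 10111 = 01110
  pos 1: 11101 XOR 10111 = 01010
  pos 2: 10100 XOR 10111 = 00011
  pos 5: 11100 XOR 10111 = 01011
  pos 6: 10111 XOR 10111 = 00000
Remainder = 0000 (zero — the frame passes the CRC check).

0000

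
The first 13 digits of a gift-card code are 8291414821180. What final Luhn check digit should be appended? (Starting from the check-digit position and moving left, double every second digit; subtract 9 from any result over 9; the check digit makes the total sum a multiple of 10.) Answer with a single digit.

Partial digits right→left: 0 8 1 1 2 8 4 1 4 1 9 2 8
Double every second digit counting from the check-digit position (so the 1st, 3rd, 5th, ... of the partial from the right).
  doubled (with −9 where >9): 0 2 4 8 8 9 7 → sum 38
  kept as-is: 8 1 8 1 1 2 → sum 21
Total = 38 + 21 = 59.
Check digit = (10 − (59 mod 10)) mod 10 = 1.

1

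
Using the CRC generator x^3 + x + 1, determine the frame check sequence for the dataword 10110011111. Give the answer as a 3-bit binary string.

Append 3 zeros: 10110011111000. Divide by 1011 (XOR where the leading bit is 1):
  pos 0: 1011 XOR 1011 = 0000
  pos 6: 1111 XOR 1011 = 0100
  pos 7: 1001 XOR 1011 = 0010
  pos 9: 1000 XOR 1011 = 0011
Remainder (last 3 bits) = 110. This is the CRC / FCS.

110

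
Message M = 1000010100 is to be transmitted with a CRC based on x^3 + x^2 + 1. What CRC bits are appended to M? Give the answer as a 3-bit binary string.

001

Append 3 zeros: 1000010100000. Divide by 1101 (XOR where the leading bit is 1):
  pos 0: 1000 XOR 1101 = 0101
  pos 1: 1010 XOR 1101 = 0111
  pos 2: 1111 XOR 1101 = 0010
  pos 4: 1001 XOR 1101 = 0100
  pos 5: 1000 XOR 1101 = 0101
  pos 6: 1010 XOR 1101 = 0111
  pos 7: 1110 XOR 1101 = 0011
  pos 9: 1100 XOR 1101 = 0001
Remainder (last 3 bits) = 001. This is the CRC / FCS.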